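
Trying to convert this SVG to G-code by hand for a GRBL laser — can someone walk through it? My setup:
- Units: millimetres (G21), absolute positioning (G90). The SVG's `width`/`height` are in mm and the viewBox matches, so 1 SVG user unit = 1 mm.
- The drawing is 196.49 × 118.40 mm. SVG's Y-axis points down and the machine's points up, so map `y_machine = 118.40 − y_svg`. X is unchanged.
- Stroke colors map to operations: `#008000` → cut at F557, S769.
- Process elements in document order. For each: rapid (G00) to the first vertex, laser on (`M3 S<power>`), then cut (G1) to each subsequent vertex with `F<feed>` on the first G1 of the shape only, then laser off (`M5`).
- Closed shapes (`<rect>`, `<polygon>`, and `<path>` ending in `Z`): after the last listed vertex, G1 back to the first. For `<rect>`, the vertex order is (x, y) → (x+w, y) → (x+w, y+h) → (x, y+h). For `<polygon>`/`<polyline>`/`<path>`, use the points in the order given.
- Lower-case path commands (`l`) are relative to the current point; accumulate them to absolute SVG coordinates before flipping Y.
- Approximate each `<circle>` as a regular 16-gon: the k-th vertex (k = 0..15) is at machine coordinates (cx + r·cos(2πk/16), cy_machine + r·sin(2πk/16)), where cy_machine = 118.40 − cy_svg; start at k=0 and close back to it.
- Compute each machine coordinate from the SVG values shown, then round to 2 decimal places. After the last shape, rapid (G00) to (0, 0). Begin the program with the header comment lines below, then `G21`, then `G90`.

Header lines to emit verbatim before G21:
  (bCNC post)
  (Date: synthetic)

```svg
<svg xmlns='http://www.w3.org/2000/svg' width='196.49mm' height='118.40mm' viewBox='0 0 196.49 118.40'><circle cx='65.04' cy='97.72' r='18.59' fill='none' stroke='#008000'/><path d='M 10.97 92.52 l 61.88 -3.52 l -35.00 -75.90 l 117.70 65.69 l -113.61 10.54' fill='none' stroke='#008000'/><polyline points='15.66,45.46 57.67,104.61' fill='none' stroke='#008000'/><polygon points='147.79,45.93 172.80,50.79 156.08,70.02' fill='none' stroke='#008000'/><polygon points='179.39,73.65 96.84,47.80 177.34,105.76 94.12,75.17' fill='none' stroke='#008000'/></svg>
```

(bCNC post)
(Date: synthetic)
G21
G90
G00 X83.63 Y20.68
M3 S769
G1 X82.21 Y27.79 F557
G1 X78.19 Y33.83
G1 X72.15 Y37.85
G1 X65.04 Y39.27
G1 X57.93 Y37.85
G1 X51.89 Y33.83
G1 X47.87 Y27.79
G1 X46.45 Y20.68
G1 X47.87 Y13.57
G1 X51.89 Y7.53
G1 X57.93 Y3.51
G1 X65.04 Y2.09
G1 X72.15 Y3.51
G1 X78.19 Y7.53
G1 X82.21 Y13.57
G1 X83.63 Y20.68
M5
G00 X10.97 Y25.88
M3 S769
G1 X72.85 Y29.40 F557
G1 X37.85 Y105.30
G1 X155.55 Y39.61
G1 X41.94 Y29.07
M5
G00 X15.66 Y72.94
M3 S769
G1 X57.67 Y13.79 F557
M5
G00 X147.79 Y72.47
M3 S769
G1 X172.80 Y67.61 F557
G1 X156.08 Y48.38
G1 X147.79 Y72.47
M5
G00 X179.39 Y44.75
M3 S769
G1 X96.84 Y70.60 F557
G1 X177.34 Y12.64
G1 X94.12 Y43.23
G1 X179.39 Y44.75
M5
G00 X0.00 Y0.00

1 u = 1 mm; y_m = 118.40 − y.

[1] `<circle>` circle, #008000→cut S769 F557: (83.63,20.68) → (82.21,27.79) → (78.19,33.83) → (72.15,37.85) → (65.04,39.27) → (57.93,37.85) → (51.89,33.83) → (47.87,27.79) → (46.45,20.68) → (47.87,13.57) → (51.89,7.53) → (57.93,3.51) → (65.04,2.09) → (72.15,3.51) → (78.19,7.53) → (82.21,13.57) → (83.63,20.68) (closed)

[2] `<path>` open polyline, #008000→cut S769 F557: (10.97,25.88) → (72.85,29.40) → (37.85,105.30) → (155.55,39.61) → (41.94,29.07)

[3] `<polyline>` line segment, #008000→cut S769 F557: (15.66,72.94) → (57.67,13.79)

[4] `<polygon>` regular polygon, #008000→cut S769 F557: (147.79,72.47) → (172.80,67.61) → (156.08,48.38) → (147.79,72.47) (closed)

[5] `<polygon>` closed polygon, #008000→cut S769 F557: (179.39,44.75) → (96.84,70.60) → (177.34,12.64) → (94.12,43.23) → (179.39,44.75) (closed)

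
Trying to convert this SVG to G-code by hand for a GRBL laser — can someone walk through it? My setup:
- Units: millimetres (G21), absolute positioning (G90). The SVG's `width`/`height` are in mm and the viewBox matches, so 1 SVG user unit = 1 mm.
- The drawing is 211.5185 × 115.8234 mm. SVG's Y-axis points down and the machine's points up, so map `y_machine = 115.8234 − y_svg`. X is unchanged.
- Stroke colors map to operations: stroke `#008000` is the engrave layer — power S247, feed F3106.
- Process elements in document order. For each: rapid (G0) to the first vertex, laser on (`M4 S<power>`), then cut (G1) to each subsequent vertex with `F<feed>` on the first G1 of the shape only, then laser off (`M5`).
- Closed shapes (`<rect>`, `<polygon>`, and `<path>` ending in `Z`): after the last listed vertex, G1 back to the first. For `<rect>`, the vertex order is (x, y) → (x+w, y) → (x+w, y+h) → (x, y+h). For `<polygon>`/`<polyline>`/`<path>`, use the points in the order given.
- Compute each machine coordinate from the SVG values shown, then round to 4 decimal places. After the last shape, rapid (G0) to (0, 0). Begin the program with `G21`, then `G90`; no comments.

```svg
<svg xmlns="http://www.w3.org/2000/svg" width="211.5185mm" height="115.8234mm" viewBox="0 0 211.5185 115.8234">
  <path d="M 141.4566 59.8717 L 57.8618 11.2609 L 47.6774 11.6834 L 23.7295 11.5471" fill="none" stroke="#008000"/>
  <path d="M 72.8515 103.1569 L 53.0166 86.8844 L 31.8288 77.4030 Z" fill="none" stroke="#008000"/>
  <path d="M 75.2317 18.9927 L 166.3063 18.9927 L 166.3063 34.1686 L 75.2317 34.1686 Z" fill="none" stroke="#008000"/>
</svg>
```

Since the viewBox matches the mm dimensions, user units are millimetres directly. The only transform is the Y-flip y_m = 115.8234 − y_svg.

Shape 1 is a open polyline drawn with `<path>`. Its stroke #008000 means engrave at S247, F3106. After flipping Y the toolpath is (141.4566,55.9517) → (57.8618,104.5625) → (47.6774,104.1400) → (23.7295,104.2763).

Shape 2 is a closed polygon drawn with `<path>`. Its stroke #008000 means engrave at S247, F3106. After flipping Y the toolpath is (72.8515,12.6665) → (53.0166,28.9390) → (31.8288,38.4204) → (72.8515,12.6665), returning to the start.

Shape 3 is a rectangle drawn with `<path>`. Its stroke #008000 means engrave at S247, F3106. After flipping Y the toolpath is (75.2317,96.8307) → (166.3063,96.8307) → (166.3063,81.6548) → (75.2317,81.6548) → (75.2317,96.8307), returning to the start.

G21
G90
G0 X141.4566 Y55.9517
M4 S247
G1 X57.8618 Y104.5625 F3106
G1 X47.6774 Y104.1400
G1 X23.7295 Y104.2763
M5
G0 X72.8515 Y12.6665
M4 S247
G1 X53.0166 Y28.9390 F3106
G1 X31.8288 Y38.4204
G1 X72.8515 Y12.6665
M5
G0 X75.2317 Y96.8307
M4 S247
G1 X166.3063 Y96.8307 F3106
G1 X166.3063 Y81.6548
G1 X75.2317 Y81.6548
G1 X75.2317 Y96.8307
M5
G0 X0.0000 Y0.0000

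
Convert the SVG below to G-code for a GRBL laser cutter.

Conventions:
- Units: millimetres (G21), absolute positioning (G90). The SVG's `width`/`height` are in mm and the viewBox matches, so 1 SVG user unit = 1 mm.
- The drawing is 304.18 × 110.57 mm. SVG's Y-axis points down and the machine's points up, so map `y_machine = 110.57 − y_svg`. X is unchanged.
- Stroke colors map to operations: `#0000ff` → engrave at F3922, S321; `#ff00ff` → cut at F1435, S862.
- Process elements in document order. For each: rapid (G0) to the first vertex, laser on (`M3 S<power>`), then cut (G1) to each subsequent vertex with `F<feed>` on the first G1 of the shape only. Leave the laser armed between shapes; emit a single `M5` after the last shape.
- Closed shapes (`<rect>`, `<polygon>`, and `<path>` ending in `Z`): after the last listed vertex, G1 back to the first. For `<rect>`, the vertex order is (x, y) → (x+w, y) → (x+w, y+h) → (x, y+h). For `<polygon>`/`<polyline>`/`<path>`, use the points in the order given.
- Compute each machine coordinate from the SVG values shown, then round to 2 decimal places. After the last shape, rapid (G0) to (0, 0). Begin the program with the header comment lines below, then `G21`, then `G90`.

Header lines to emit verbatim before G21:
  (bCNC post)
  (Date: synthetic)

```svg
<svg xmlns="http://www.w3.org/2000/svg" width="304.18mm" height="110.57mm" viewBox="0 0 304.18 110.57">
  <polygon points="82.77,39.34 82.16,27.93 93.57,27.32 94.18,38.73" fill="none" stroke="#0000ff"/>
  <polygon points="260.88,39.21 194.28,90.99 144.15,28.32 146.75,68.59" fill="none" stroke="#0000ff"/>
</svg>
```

1 u = 1 mm; y_m = 110.57 − y.

[1] `<polygon>` regular polygon, #0000ff→engrave S321 F3922: (82.77,71.23) → (82.16,82.64) → (93.57,83.25) → (94.18,71.84) → (82.77,71.23) (closed)

[2] `<polygon>` closed polygon, #0000ff→engrave S321 F3922: (260.88,71.36) → (194.28,19.58) → (144.15,82.25) → (146.75,41.98) → (260.88,71.36) (closed)

(bCNC post)
(Date: synthetic)
G21
G90
G0 X82.77 Y71.23
M3 S321
G1 X82.16 Y82.64 F3922
G1 X93.57 Y83.25
G1 X94.18 Y71.84
G1 X82.77 Y71.23
G0 X260.88 Y71.36
M3 S321
G1 X194.28 Y19.58 F3922
G1 X144.15 Y82.25
G1 X146.75 Y41.98
G1 X260.88 Y71.36
M5
G0 X0.00 Y0.00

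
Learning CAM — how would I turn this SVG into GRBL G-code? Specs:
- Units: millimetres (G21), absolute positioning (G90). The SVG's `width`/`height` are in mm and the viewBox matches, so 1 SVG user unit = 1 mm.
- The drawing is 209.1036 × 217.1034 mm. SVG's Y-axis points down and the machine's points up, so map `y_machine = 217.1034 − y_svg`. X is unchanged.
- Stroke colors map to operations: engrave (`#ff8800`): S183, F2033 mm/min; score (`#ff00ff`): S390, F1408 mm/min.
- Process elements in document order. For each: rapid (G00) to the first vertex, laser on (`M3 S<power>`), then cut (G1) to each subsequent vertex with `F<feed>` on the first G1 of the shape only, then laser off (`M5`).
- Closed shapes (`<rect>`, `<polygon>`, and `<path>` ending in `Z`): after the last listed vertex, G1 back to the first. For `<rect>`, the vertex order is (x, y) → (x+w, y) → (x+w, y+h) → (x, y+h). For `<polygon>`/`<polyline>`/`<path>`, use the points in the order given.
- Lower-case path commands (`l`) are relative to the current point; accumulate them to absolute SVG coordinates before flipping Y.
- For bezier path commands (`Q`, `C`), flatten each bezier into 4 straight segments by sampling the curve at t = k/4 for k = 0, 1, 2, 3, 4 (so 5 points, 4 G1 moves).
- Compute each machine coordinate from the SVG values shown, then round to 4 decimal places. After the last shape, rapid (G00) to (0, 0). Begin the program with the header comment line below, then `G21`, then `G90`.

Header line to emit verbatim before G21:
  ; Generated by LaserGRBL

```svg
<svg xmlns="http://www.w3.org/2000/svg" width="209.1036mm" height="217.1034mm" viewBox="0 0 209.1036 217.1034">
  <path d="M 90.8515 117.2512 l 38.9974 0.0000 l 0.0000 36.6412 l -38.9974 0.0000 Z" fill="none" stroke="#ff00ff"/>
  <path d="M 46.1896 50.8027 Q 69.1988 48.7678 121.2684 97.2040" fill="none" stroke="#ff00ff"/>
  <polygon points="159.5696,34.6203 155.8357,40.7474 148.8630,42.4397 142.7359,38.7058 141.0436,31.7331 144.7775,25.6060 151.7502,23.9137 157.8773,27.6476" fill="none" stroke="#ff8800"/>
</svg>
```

; Generated by LaserGRBL
G21
G90
G00 X90.8515 Y99.8522
M3 S390
G1 X129.8489 Y99.8522 F1408
G1 X129.8489 Y63.2110
G1 X90.8515 Y63.2110
G1 X90.8515 Y99.8522
M5
G00 X46.1896 Y166.3007
M3 S390
G1 X59.5105 Y164.1637 F1408
G1 X76.4639 Y155.7178
G1 X97.0499 Y140.9631
G1 X121.2684 Y119.8994
M5
G00 X159.5696 Y182.4831
M3 S183
G1 X155.8357 Y176.3560 F2033
G1 X148.8630 Y174.6637
G1 X142.7359 Y178.3976
G1 X141.0436 Y185.3703
G1 X144.7775 Y191.4974
G1 X151.7502 Y193.1897
G1 X157.8773 Y189.4558
G1 X159.5696 Y182.4831
M5
G00 X0.0000 Y0.0000

1 u = 1 mm; y_m = 217.1034 − y.

[1] `<path>` rectangle, #ff00ff→score S390 F1408: (90.8515,99.8522) → (129.8489,99.8522) → (129.8489,63.2110) → (90.8515,63.2110) → (90.8515,99.8522) (closed)

[2] `<path>` quadratic bezier, #ff00ff→score S390 F1408: (46.1896,166.3007) → (59.5105,164.1637) → (76.4639,155.7178) → (97.0499,140.9631) → (121.2684,119.8994)

[3] `<polygon>` regular polygon, #ff8800→engrave S183 F2033: (159.5696,182.4831) → (155.8357,176.3560) → (148.8630,174.6637) → (142.7359,178.3976) → (141.0436,185.3703) → (144.7775,191.4974) → (151.7502,193.1897) → (157.8773,189.4558) → (159.5696,182.4831) (closed)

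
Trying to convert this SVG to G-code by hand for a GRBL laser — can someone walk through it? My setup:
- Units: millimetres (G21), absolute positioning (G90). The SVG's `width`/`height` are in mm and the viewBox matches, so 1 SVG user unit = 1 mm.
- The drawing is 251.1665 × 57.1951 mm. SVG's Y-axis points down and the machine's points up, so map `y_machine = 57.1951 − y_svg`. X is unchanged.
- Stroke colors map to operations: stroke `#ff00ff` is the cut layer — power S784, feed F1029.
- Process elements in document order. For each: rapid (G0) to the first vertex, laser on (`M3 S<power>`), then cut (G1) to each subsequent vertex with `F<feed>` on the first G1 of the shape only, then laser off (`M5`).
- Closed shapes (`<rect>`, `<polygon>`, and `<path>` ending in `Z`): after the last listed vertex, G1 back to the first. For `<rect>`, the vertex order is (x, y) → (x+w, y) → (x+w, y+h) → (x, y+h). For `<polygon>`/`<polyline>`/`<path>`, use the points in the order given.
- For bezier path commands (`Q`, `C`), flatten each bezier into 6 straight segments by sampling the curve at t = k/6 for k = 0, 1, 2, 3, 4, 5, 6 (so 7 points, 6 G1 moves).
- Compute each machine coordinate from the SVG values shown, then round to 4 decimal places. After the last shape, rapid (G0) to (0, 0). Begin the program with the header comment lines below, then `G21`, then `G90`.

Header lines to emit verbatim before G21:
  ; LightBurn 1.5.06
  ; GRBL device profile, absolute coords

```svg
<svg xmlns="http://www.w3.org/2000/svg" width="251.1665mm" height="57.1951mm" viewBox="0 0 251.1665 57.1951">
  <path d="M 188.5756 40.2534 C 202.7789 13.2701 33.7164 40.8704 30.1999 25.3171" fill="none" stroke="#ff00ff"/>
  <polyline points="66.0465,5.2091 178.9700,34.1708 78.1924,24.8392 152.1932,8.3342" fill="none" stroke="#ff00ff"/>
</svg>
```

; LightBurn 1.5.06
; GRBL device profile, absolute coords
G21
G90
G0 X188.5756 Y16.9417
M3 S784
G1 X182.0200 Y26.3372 F1029
G1 X154.6093 Y29.3504
G1 X116.0327 Y28.6961
G1 X75.9794 Y27.0893
G1 X44.1388 Y27.2450
G1 X30.1999 Y31.8780
M5
G0 X66.0465 Y51.9860
M3 S784
G1 X178.9700 Y23.0243 F1029
G1 X78.1924 Y32.3559
G1 X152.1932 Y48.8609
M5
G0 X0.0000 Y0.0000

Since the viewBox matches the mm dimensions, user units are millimetres directly. The only transform is the Y-flip y_m = 57.1951 − y_svg.

Shape 1 is a cubic bezier drawn with `<path>`. Its stroke #ff00ff means cut at S784, F1029. After flipping Y the toolpath is (188.5756,16.9417) → (182.0200,26.3372) → (154.6093,29.3504) → (116.0327,28.6961) → (75.9794,27.0893) → (44.1388,27.2450) → (30.1999,31.8780).

Shape 2 is a open polyline drawn with `<polyline>`. Its stroke #ff00ff means cut at S784, F1029. After flipping Y the toolpath is (66.0465,51.9860) → (178.9700,23.0243) → (78.1924,32.3559) → (152.1932,48.8609).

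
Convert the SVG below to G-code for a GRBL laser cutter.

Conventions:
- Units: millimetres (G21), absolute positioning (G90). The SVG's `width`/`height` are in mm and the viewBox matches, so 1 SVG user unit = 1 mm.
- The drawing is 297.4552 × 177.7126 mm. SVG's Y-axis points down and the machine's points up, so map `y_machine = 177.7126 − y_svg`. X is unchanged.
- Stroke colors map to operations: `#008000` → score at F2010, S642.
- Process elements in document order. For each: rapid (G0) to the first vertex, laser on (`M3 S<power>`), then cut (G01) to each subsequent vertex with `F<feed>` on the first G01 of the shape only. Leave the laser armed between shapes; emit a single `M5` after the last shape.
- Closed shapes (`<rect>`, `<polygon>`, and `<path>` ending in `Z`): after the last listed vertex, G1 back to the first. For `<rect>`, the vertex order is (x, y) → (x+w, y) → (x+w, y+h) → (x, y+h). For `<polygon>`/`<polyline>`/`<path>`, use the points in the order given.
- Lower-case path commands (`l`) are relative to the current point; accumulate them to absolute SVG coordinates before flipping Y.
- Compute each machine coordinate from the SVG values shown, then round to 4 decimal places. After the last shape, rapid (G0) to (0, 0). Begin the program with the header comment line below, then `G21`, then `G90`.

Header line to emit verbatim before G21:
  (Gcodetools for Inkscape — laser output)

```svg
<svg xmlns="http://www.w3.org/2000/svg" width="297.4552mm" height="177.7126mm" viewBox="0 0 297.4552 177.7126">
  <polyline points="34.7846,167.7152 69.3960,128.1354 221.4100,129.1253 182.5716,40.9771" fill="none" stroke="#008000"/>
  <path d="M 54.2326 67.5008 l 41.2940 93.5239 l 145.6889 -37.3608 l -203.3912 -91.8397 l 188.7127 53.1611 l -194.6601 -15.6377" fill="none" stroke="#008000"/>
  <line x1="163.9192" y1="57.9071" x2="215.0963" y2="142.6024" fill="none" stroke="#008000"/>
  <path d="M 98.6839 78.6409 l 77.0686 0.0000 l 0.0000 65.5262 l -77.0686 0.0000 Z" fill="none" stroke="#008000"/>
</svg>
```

(Gcodetools for Inkscape — laser output)
G21
G90
G0 X34.7846 Y9.9974
M3 S642
G01 X69.3960 Y49.5772 F2010
G01 X221.4100 Y48.5873
G01 X182.5716 Y136.7355
G0 X54.2326 Y110.2118
M3 S642
G01 X95.5266 Y16.6879 F2010
G01 X241.2155 Y54.0487
G01 X37.8243 Y145.8884
G01 X226.5370 Y92.7273
G01 X31.8769 Y108.3650
G0 X163.9192 Y119.8055
M3 S642
G01 X215.0963 Y35.1102 F2010
G0 X98.6839 Y99.0717
M3 S642
G01 X175.7525 Y99.0717 F2010
G01 X175.7525 Y33.5455
G01 X98.6839 Y33.5455
G01 X98.6839 Y99.0717
M5
G0 X0.0000 Y0.0000

1 u = 1 mm; y_m = 177.7126 − y.

[1] `<polyline>` open polyline, #008000→score S642 F2010: (34.7846,9.9974) → (69.3960,49.5772) → (221.4100,48.5873) → (182.5716,136.7355)

[2] `<path>` open polyline, #008000→score S642 F2010: (54.2326,110.2118) → (95.5266,16.6879) → (241.2155,54.0487) → (37.8243,145.8884) → (226.5370,92.7273) → (31.8769,108.3650)

[3] `<line>` line segment, #008000→score S642 F2010: (163.9192,119.8055) → (215.0963,35.1102)

[4] `<path>` rectangle, #008000→score S642 F2010: (98.6839,99.0717) → (175.7525,99.0717) → (175.7525,33.5455) → (98.6839,33.5455) → (98.6839,99.0717) (closed)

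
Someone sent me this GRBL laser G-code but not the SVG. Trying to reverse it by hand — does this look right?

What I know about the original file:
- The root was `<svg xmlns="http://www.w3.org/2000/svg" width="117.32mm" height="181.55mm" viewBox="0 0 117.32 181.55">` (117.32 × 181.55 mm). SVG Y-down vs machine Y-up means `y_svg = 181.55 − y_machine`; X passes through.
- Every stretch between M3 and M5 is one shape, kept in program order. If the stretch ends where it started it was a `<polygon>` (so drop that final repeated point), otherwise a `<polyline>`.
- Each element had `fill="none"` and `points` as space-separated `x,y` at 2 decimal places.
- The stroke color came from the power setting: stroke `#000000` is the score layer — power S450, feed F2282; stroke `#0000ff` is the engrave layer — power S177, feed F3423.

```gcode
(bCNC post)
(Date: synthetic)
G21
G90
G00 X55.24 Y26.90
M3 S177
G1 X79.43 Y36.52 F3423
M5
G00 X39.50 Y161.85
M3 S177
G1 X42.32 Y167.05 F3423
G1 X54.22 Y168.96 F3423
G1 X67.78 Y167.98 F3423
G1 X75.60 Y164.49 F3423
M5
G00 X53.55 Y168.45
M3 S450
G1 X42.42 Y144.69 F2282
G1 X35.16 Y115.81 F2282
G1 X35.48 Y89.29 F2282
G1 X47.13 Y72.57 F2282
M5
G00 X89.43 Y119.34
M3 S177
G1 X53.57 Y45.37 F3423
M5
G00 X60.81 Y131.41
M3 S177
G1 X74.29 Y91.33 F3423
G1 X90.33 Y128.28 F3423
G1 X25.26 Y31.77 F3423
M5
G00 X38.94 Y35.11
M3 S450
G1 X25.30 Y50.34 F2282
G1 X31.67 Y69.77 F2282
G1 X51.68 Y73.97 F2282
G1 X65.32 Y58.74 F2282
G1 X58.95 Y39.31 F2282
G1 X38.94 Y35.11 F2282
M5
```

<svg xmlns="http://www.w3.org/2000/svg" width="117.32mm" height="181.55mm" viewBox="0 0 117.32 181.55">
  <polyline points="55.24,154.65 79.43,145.03" fill="none" stroke="#0000ff"/>
  <polyline points="39.50,19.70 42.32,14.50 54.22,12.59 67.78,13.57 75.60,17.06" fill="none" stroke="#0000ff"/>
  <polyline points="53.55,13.10 42.42,36.86 35.16,65.74 35.48,92.26 47.13,108.98" fill="none" stroke="#000000"/>
  <polyline points="89.43,62.21 53.57,136.18" fill="none" stroke="#0000ff"/>
  <polyline points="60.81,50.14 74.29,90.22 90.33,53.27 25.26,149.78" fill="none" stroke="#0000ff"/>
  <polygon points="38.94,146.44 25.30,131.21 31.67,111.78 51.68,107.58 65.32,122.81 58.95,142.24" fill="none" stroke="#000000"/>
</svg>

Machine Y-up, SVG Y-down with viewBox height 181.55, so y_svg = 181.55 − y_machine; X carries over.

Run 1: power S177 maps to stroke `#0000ff` (engrave). The run is open, so emit a `<polyline>` with points (Y-flipped): 55.24,154.65 79.43,145.03.

Run 2: S177 ⇒ engrave layer `#0000ff`. The run is open, so emit a `<polyline>` with points (Y-flipped): 39.50,19.70 42.32,14.50 54.22,12.59 67.78,13.57 75.60,17.06.

Run 3: power S450 maps to stroke `#000000` (score). The run is open, so emit a `<polyline>` with points (Y-flipped): 53.55,13.10 42.42,36.86 35.16,65.74 35.48,92.26 47.13,108.98.

Run 4: S177 ⇒ engrave layer `#0000ff`. The run is open, so emit a `<polyline>` with points (Y-flipped): 89.43,62.21 53.57,136.18.

Run 5: S177 ⇒ engrave layer `#0000ff`. The run is open, so emit a `<polyline>` with points (Y-flipped): 60.81,50.14 74.29,90.22 90.33,53.27 25.26,149.78.

Run 6: the run's S450 means `#000000` (score). The run returns to its start, so emit a `<polygon>` with points (Y-flipped): 38.94,146.44 25.30,131.21 31.67,111.78 51.68,107.58 65.32,122.81 58.95,142.24.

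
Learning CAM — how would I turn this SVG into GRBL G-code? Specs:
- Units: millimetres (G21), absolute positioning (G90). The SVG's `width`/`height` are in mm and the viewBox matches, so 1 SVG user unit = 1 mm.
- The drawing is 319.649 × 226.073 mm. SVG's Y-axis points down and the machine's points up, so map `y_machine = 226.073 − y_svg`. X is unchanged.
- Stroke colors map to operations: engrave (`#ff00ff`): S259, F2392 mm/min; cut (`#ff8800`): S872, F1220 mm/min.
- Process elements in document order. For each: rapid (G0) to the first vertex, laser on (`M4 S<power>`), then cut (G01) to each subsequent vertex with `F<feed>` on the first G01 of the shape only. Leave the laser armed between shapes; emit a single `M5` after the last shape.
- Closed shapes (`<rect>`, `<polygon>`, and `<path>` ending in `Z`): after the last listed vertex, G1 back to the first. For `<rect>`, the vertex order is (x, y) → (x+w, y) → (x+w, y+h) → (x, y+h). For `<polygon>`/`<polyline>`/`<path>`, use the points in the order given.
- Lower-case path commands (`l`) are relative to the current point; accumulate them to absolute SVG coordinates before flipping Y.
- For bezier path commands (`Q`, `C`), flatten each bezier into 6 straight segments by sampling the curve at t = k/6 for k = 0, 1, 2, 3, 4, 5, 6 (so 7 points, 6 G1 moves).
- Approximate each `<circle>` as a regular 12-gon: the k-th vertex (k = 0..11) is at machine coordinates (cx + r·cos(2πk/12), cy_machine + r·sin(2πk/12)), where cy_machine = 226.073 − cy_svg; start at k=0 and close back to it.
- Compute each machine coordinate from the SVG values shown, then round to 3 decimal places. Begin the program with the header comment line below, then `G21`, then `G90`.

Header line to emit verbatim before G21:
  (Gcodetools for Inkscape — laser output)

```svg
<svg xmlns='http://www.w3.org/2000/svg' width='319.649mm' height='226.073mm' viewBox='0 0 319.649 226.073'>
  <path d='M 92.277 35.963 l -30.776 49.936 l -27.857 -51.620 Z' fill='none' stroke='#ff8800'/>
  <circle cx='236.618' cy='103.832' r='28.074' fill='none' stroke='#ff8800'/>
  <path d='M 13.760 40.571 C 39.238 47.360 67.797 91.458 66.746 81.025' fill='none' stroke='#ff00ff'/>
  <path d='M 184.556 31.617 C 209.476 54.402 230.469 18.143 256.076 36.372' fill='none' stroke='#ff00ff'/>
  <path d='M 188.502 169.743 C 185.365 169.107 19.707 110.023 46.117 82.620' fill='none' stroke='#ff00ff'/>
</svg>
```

viewBox `0 0 319.649 226.073` with mm width/height → 1 unit = 1 mm. Flip: y_m = 226.073 − y_svg.

**Shape 1** — `<path>` regular polygon, stroke `#ff8800` → cut (S872, F1220). Machine vertices: (92.277,190.110) → (61.501,140.174) → (33.644,191.794) → (92.277,190.110). Closed: final G1 returns to the first vertex.

**Shape 2** — `<circle>` circle, stroke `#ff8800` → cut (S872, F1220). Machine vertices: (264.692,122.241) → (260.931,136.278) → (250.655,146.554) → (236.618,150.315) → (222.581,146.554) → (212.305,136.278) → (208.544,122.241) → (212.305,108.204) → (222.581,97.928) → (236.618,94.167) → (250.655,97.928) → (260.931,108.204) → (264.692,122.241). Closed: final G1 returns to the first vertex.

**Shape 3** — `<path>` cubic bezier, stroke `#ff00ff` → engrave (S259, F2392). Control points (SVG): P0=(13.760,40.571), P1=(39.238,47.360), P2=(67.797,91.458), P3=(66.746,81.025); sampled at t=k/6. Machine vertices: (13.760,185.502) → (26.604,179.424) → (39.054,169.678) → (50.201,158.817) → (59.138,149.391) → (64.955,143.951) → (66.746,145.048). Open path.

**Shape 4** — `<path>` cubic bezier, stroke `#ff00ff` → engrave (S259, F2392). Control points (SVG): P0=(184.556,31.617), P1=(209.476,54.402), P2=(230.469,18.143), P3=(256.076,36.372); sampled at t=k/6. Machine vertices: (184.556,194.456) → (196.728,187.458) → (208.483,187.147) → (220.058,190.370) → (231.691,193.972) → (243.617,194.800) → (256.076,189.701). Open path.

**Shape 5** — `<path>` cubic bezier, stroke `#ff00ff` → engrave (S259, F2392). Control points (SVG): P0=(188.502,169.743), P1=(185.365,169.107), P2=(19.707,110.023), P3=(46.117,82.620); sampled at t=k/6. Machine vertices: (188.502,56.330) → (175.032,61.101) → (144.324,73.111) → (106.229,89.854) → (70.597,108.828) → (47.276,127.529) → (46.117,143.453). Open path.

(Gcodetools for Inkscape — laser output)
G21
G90
G0 X92.277 Y190.110
M4 S872
G01 X61.501 Y140.174 F1220
G01 X33.644 Y191.794
G01 X92.277 Y190.110
G0 X264.692 Y122.241
M4 S872
G01 X260.931 Y136.278 F1220
G01 X250.655 Y146.554
G01 X236.618 Y150.315
G01 X222.581 Y146.554
G01 X212.305 Y136.278
G01 X208.544 Y122.241
G01 X212.305 Y108.204
G01 X222.581 Y97.928
G01 X236.618 Y94.167
G01 X250.655 Y97.928
G01 X260.931 Y108.204
G01 X264.692 Y122.241
G0 X13.760 Y185.502
M4 S259
G01 X26.604 Y179.424 F2392
G01 X39.054 Y169.678
G01 X50.201 Y158.817
G01 X59.138 Y149.391
G01 X64.955 Y143.951
G01 X66.746 Y145.048
G0 X184.556 Y194.456
M4 S259
G01 X196.728 Y187.458 F2392
G01 X208.483 Y187.147
G01 X220.058 Y190.370
G01 X231.691 Y193.972
G01 X243.617 Y194.800
G01 X256.076 Y189.701
G0 X188.502 Y56.330
M4 S259
G01 X175.032 Y61.101 F2392
G01 X144.324 Y73.111
G01 X106.229 Y89.854
G01 X70.597 Y108.828
G01 X47.276 Y127.529
G01 X46.117 Y143.453
M5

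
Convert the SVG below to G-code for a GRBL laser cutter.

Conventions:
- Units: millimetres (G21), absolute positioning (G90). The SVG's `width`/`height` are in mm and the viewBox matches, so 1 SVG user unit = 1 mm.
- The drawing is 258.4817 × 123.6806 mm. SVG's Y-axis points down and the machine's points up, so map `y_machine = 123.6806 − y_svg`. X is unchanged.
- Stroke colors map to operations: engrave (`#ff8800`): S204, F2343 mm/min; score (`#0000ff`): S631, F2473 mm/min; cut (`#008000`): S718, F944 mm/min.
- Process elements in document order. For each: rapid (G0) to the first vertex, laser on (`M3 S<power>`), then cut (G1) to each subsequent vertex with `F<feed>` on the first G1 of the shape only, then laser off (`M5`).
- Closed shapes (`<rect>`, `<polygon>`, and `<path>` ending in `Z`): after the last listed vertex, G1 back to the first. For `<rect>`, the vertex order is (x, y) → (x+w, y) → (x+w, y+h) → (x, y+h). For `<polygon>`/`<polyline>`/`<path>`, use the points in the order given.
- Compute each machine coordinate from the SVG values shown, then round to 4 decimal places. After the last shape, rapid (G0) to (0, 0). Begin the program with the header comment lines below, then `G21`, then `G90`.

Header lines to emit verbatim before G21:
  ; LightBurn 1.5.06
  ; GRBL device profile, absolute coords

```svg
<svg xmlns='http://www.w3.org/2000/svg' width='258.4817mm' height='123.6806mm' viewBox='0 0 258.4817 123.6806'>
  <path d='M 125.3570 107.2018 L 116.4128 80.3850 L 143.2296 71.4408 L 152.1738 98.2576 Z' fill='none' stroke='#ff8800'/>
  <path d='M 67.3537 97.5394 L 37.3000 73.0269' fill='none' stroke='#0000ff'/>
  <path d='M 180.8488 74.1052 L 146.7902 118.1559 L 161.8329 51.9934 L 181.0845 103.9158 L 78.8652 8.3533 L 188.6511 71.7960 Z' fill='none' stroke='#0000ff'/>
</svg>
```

viewBox `0 0 258.4817 123.6806` with mm width/height → 1 unit = 1 mm. Flip: y_m = 123.6806 − y_svg.

**Shape 1** — `<path>` regular polygon, stroke `#ff8800` → engrave (S204, F2343). Machine vertices: (125.3570,16.4788) → (116.4128,43.2956) → (143.2296,52.2398) → (152.1738,25.4230) → (125.3570,16.4788). Closed: final G1 returns to the first vertex.

**Shape 2** — `<path>` line segment, stroke `#0000ff` → score (S631, F2473). Machine vertices: (67.3537,26.1412) → (37.3000,50.6537). Open path.

**Shape 3** — `<path>` closed polygon, stroke `#0000ff` → score (S631, F2473). Machine vertices: (180.8488,49.5754) → (146.7902,5.5247) → (161.8329,71.6872) → (181.0845,19.7648) → (78.8652,115.3273) → (188.6511,51.8846) → (180.8488,49.5754). Closed: final G1 returns to the first vertex.

; LightBurn 1.5.06
; GRBL device profile, absolute coords
G21
G90
G0 X125.3570 Y16.4788
M3 S204
G1 X116.4128 Y43.2956 F2343
G1 X143.2296 Y52.2398
G1 X152.1738 Y25.4230
G1 X125.3570 Y16.4788
M5
G0 X67.3537 Y26.1412
M3 S631
G1 X37.3000 Y50.6537 F2473
M5
G0 X180.8488 Y49.5754
M3 S631
G1 X146.7902 Y5.5247 F2473
G1 X161.8329 Y71.6872
G1 X181.0845 Y19.7648
G1 X78.8652 Y115.3273
G1 X188.6511 Y51.8846
G1 X180.8488 Y49.5754
M5
G0 X0.0000 Y0.0000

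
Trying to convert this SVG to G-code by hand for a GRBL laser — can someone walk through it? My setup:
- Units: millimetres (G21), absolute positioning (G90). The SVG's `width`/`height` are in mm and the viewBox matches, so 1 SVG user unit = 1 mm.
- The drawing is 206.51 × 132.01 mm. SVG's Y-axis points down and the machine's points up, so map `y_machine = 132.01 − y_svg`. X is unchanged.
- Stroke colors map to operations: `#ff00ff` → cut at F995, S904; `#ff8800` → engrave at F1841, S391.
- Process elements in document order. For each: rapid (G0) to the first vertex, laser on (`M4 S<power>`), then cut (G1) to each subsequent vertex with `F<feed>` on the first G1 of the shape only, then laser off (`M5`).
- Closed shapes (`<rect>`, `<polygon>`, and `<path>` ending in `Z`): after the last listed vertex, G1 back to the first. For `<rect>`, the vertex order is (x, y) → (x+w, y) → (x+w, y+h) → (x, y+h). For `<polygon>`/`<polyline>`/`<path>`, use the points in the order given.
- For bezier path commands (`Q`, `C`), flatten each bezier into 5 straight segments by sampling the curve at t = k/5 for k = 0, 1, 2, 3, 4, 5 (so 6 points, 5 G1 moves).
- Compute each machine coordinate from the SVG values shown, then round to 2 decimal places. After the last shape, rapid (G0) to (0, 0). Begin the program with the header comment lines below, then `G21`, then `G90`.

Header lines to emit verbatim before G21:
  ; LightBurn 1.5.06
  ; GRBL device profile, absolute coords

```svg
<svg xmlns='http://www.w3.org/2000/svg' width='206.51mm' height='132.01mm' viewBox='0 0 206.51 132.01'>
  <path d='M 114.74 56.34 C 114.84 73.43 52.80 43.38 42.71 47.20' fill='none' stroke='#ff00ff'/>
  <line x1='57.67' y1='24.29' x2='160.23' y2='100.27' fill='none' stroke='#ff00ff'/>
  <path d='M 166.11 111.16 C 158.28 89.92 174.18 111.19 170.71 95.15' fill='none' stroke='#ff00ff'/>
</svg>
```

1 u = 1 mm; y_m = 132.01 − y.

[1] `<path>` cubic bezier, #ff00ff→cut S904 F995: (114.74,75.67) → (108.26,70.42) → (92.33,72.60) → (72.45,78.32) → (54.09,83.69) → (42.71,84.81)

[2] `<line>` line segment, #ff00ff→cut S904 F995: (57.67,107.72) → (160.23,31.74)

[3] `<path>` cubic bezier, #ff00ff→cut S904 F995: (166.11,20.85) → (163.91,29.13) → (165.35,31.04) → (168.33,30.41) → (170.81,31.07) → (170.71,36.86)

; LightBurn 1.5.06
; GRBL device profile, absolute coords
G21
G90
G0 X114.74 Y75.67
M4 S904
G1 X108.26 Y70.42 F995
G1 X92.33 Y72.60
G1 X72.45 Y78.32
G1 X54.09 Y83.69
G1 X42.71 Y84.81
M5
G0 X57.67 Y107.72
M4 S904
G1 X160.23 Y31.74 F995
M5
G0 X166.11 Y20.85
M4 S904
G1 X163.91 Y29.13 F995
G1 X165.35 Y31.04
G1 X168.33 Y30.41
G1 X170.81 Y31.07
G1 X170.71 Y36.86
M5
G0 X0.00 Y0.00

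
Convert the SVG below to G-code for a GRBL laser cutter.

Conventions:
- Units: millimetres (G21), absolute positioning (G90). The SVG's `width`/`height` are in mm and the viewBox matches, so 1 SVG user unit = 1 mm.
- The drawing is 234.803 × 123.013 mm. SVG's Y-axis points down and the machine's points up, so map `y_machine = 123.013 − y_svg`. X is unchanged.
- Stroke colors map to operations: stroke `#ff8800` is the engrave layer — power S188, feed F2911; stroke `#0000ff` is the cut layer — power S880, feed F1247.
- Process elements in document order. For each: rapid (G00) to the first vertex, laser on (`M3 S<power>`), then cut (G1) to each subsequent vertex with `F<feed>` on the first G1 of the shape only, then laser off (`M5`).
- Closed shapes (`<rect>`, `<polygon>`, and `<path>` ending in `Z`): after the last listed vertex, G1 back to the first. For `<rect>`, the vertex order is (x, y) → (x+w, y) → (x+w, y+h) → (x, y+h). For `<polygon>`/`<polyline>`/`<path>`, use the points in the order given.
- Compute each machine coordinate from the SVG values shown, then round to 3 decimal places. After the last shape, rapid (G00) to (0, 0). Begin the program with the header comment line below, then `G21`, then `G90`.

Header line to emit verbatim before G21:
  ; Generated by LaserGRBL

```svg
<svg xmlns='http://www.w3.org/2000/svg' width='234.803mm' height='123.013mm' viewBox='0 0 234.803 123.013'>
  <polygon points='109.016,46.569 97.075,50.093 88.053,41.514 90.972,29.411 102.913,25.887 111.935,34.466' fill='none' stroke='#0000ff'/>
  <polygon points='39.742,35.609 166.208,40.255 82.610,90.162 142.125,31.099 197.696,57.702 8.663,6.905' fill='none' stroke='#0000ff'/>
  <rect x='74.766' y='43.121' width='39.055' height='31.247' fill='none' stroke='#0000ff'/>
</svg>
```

; Generated by LaserGRBL
G21
G90
G00 X109.016 Y76.444
M3 S880
G1 X97.075 Y72.920 F1247
G1 X88.053 Y81.499
G1 X90.972 Y93.602
G1 X102.913 Y97.126
G1 X111.935 Y88.547
G1 X109.016 Y76.444
M5
G00 X39.742 Y87.404
M3 S880
G1 X166.208 Y82.758 F1247
G1 X82.610 Y32.851
G1 X142.125 Y91.914
G1 X197.696 Y65.311
G1 X8.663 Y116.108
G1 X39.742 Y87.404
M5
G00 X74.766 Y79.892
M3 S880
G1 X113.821 Y79.892 F1247
G1 X113.821 Y48.645
G1 X74.766 Y48.645
G1 X74.766 Y79.892
M5
G00 X0.000 Y0.000

1 u = 1 mm; y_m = 123.013 − y.

[1] `<polygon>` regular polygon, #0000ff→cut S880 F1247: (109.016,76.444) → (97.075,72.920) → (88.053,81.499) → (90.972,93.602) → (102.913,97.126) → (111.935,88.547) → (109.016,76.444) (closed)

[2] `<polygon>` closed polygon, #0000ff→cut S880 F1247: (39.742,87.404) → (166.208,82.758) → (82.610,32.851) → (142.125,91.914) → (197.696,65.311) → (8.663,116.108) → (39.742,87.404) (closed)

[3] `<rect>` rectangle, #0000ff→cut S880 F1247: (74.766,79.892) → (113.821,79.892) → (113.821,48.645) → (74.766,48.645) → (74.766,79.892) (closed)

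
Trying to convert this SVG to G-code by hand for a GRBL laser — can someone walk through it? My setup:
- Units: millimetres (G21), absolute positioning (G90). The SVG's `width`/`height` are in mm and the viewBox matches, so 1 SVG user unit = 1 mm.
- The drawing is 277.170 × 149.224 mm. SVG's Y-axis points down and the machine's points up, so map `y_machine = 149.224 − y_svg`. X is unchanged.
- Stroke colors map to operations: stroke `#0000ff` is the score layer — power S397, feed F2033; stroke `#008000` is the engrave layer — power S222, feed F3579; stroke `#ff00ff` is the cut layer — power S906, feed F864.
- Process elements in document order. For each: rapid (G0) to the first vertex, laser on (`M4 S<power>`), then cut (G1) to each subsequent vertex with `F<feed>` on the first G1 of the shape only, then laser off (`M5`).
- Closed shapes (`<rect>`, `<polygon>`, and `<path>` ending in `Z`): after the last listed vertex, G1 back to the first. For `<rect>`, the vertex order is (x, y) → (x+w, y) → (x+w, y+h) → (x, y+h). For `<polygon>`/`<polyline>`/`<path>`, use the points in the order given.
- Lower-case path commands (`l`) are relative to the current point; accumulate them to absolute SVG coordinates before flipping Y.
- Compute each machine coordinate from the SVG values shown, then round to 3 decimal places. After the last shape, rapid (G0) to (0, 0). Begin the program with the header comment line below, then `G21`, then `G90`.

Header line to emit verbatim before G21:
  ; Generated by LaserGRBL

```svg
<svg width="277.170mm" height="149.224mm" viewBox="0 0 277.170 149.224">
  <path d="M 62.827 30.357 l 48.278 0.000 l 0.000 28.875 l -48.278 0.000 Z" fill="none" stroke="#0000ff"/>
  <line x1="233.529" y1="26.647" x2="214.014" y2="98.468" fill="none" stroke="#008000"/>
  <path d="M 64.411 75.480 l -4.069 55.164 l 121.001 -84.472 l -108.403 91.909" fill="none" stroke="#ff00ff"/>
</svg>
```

Since the viewBox matches the mm dimensions, user units are millimetres directly. The only transform is the Y-flip y_m = 149.224 − y_svg.

Shape 1 is a rectangle drawn with `<path>`. Its stroke #0000ff means score at S397, F2033. After flipping Y the toolpath is (62.827,118.867) → (111.105,118.867) → (111.105,89.992) → (62.827,89.992) → (62.827,118.867), returning to the start.

Shape 2 is a line segment drawn with `<line>`. Its stroke #008000 means engrave at S222, F3579. After flipping Y the toolpath is (233.529,122.577) → (214.014,50.756).

Shape 3 is a open polyline drawn with `<path>`. Its stroke #ff00ff means cut at S906, F864. After flipping Y the toolpath is (64.411,73.744) → (60.342,18.580) → (181.343,103.052) → (72.940,11.143).

; Generated by LaserGRBL
G21
G90
G0 X62.827 Y118.867
M4 S397
G1 X111.105 Y118.867 F2033
G1 X111.105 Y89.992
G1 X62.827 Y89.992
G1 X62.827 Y118.867
M5
G0 X233.529 Y122.577
M4 S222
G1 X214.014 Y50.756 F3579
M5
G0 X64.411 Y73.744
M4 S906
G1 X60.342 Y18.580 F864
G1 X181.343 Y103.052
G1 X72.940 Y11.143
M5
G0 X0.000 Y0.000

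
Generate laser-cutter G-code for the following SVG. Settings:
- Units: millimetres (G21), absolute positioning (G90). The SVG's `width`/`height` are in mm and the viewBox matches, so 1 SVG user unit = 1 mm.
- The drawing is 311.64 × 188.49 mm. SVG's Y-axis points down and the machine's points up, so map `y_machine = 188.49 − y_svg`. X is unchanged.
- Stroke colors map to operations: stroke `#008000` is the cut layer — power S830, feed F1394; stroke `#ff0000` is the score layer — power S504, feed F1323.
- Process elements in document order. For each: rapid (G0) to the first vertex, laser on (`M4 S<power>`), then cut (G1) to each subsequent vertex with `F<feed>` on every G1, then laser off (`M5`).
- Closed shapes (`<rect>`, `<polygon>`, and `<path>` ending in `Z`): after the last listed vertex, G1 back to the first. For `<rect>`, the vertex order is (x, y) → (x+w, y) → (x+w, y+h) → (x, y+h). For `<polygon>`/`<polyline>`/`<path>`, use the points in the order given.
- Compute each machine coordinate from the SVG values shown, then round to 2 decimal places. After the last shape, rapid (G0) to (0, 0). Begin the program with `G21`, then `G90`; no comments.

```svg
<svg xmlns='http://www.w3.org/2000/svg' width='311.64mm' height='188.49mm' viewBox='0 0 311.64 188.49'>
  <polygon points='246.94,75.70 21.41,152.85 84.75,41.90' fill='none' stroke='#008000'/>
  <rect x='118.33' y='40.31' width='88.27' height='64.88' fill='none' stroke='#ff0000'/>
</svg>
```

G21
G90
G0 X246.94 Y112.79
M4 S830
G1 X21.41 Y35.64 F1394
G1 X84.75 Y146.59 F1394
G1 X246.94 Y112.79 F1394
M5
G0 X118.33 Y148.18
M4 S504
G1 X206.60 Y148.18 F1323
G1 X206.60 Y83.30 F1323
G1 X118.33 Y83.30 F1323
G1 X118.33 Y148.18 F1323
M5
G0 X0.00 Y0.00

viewBox `0 0 311.64 188.49` with mm width/height → 1 unit = 1 mm. Flip: y_m = 188.49 − y_svg.

**Shape 1** — `<polygon>` closed polygon, stroke `#008000` → cut (S830, F1394). Machine vertices: (246.94,112.79) → (21.41,35.64) → (84.75,146.59) → (246.94,112.79). Closed: final G1 returns to the first vertex.

**Shape 2** — `<rect>` rectangle, stroke `#ff0000` → score (S504, F1323). Machine vertices: (118.33,148.18) → (206.60,148.18) → (206.60,83.30) → (118.33,83.30) → (118.33,148.18). Closed: final G1 returns to the first vertex.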